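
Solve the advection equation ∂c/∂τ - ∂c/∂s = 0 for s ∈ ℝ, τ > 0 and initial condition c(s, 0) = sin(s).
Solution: By characteristics (ds/dτ = -1), c(s,τ) = f(s + τ) with f = c(·, 0).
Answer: c(s, τ) = sin(s + τ)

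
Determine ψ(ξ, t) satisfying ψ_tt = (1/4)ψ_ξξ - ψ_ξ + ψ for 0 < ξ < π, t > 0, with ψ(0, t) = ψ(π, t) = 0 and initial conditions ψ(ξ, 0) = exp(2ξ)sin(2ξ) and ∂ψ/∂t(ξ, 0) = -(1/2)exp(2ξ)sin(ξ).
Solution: Substitute ψ = exp(2ξ)u, i.e. u = exp(-2ξ)ψ.
By the product rule, ψ_ξ = exp(2ξ)(u_ξ + 2u), ψ_ξξ = exp(2ξ)(u_ξξ + 4u_ξ + 4u), ψ_tt = exp(2ξ)u_tt.
Substituting into the PDE and dividing by exp(2ξ): u_tt = (1/4)(u_ξξ + 4u_ξ + 4u) - (u_ξ + 2u) + u.
The lower-order terms cancel, leaving the standard wave equation u_tt = (1/4)u_ξξ.
Initial data for u: u(ξ,0) = exp(-2ξ)ψ(ξ,0) = sin(2ξ); u_t(ξ,0) = exp(-2ξ)ψ_t(ξ,0) = -(1/2)sin(ξ). The boundary conditions carry over: u(0,t) = u(π,t) = 0.
Solve for u:
  Using separation of variables u = X(ξ)T(t):
  Eigenfunctions: sin(nξ), n = 1, 2, 3, ...
  General solution: u(ξ, t) = Σ [A_n cos(n t/2) + B_n sin(n t/2)] sin(nξ)
  From u(ξ,0) = sin(2ξ): A_2=1. From u_t(ξ,0) = -(1/2)sin(ξ), using u_t(ξ,0) = Σ ω_n B_n sin(nξ) with ω_n = n/2: B_1 = (-1/2)/(1/2) = -1.
Hence u(ξ,t) = -sin(t/2)sin(ξ) + sin(2ξ)cos(t).
Transform back: ψ(ξ,t) = exp(2ξ)u(ξ,t).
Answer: ψ(ξ, t) = -exp(2ξ)sin(t/2)sin(ξ) + exp(2ξ)sin(2ξ)cos(t)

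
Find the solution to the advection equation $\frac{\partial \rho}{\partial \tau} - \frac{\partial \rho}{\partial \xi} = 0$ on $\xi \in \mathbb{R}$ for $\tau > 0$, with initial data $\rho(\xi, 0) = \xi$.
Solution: By characteristics ($d\xi/d\tau = -1$), $\rho(\xi,\tau) = f(\xi + \tau)$ with $f = \rho( \cdot , 0)$.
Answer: $\rho(\xi, \tau) = \tau + \xi$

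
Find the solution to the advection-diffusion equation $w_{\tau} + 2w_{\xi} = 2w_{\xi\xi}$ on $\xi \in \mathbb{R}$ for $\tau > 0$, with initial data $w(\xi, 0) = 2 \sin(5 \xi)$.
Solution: Moving frame: $\eta = \xi - 2\tau$, $\sigma = \tau$, $w = u(\eta,\sigma)$, so $w_{\tau} = u_{\sigma} - 2u_{\eta}$ and $w_{\xi\xi} = u_{\eta\eta}$.
Hence $w_{\tau} + 2w_{\xi} = u_{\sigma}$ and the PDE becomes the heat equation $u_{\sigma} = 2u_{\eta\eta}$ on $\eta \in \mathbb{R}$.
Initial data: $u(\eta,0) = w(\eta,0) = 2 \sin(5 \eta)$. Each mode $\sin(n\eta)$ decays as $e^{-2n^2\sigma}$ on $\mathbb{R}$, so $u(\eta,\sigma) = \sum c_n e^{-2n^2\sigma} \sin(n\eta)$ with $c_5=2$: $u(\eta,\sigma) = 2 e^{-50 \sigma} \sin(5 \eta)$.
Substituting back: $w(\xi,\tau) = u(\xi - 2\tau, \tau)$.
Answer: $w(\xi, \tau) = -2 e^{-50 \tau} \sin(10 \tau - 5 \xi)$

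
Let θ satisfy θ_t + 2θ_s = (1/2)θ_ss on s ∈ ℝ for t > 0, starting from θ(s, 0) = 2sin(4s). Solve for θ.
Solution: Moving frame: η = s - 2t, σ = t, θ = u(η,σ), so θ_t = u_σ - 2u_η and θ_ss = u_ηη.
Hence θ_t + 2θ_s = u_σ and the PDE becomes the heat equation u_σ = (1/2)u_ηη on η ∈ ℝ.
Initial data: u(η,0) = θ(η,0) = 2sin(4η). Each mode sin(nη) decays as exp(-n²σ/2) on ℝ, so u(η,σ) = Σ c_n exp(-n²σ/2) sin(nη) with c_4=2: u(η,σ) = 2exp(-8σ)sin(4η).
Substituting back: θ(s,t) = u(s - 2t, t).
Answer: θ(s, t) = 2exp(-8t)sin(4s - 8t)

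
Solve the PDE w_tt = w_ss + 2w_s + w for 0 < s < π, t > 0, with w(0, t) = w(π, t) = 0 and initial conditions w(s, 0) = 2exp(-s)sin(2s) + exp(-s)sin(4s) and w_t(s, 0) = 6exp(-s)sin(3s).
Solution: Substitute w = exp(-s)u, i.e. u = exp(s)w.
By the product rule, w_s = exp(-s)(u_s - u), w_ss = exp(-s)(u_ss - 2u_s + u), w_tt = exp(-s)u_tt.
Substituting into the PDE and dividing by exp(-s): u_tt = (u_ss - 2u_s + u) + 2(u_s - u) + u.
The lower-order terms cancel, leaving the standard wave equation u_tt = u_ss.
Initial data for u: u(s,0) = exp(s)w(s,0) = 2sin(2s) + sin(4s); u_t(s,0) = exp(s)w_t(s,0) = 6sin(3s). The boundary conditions carry over: u(0,t) = u(π,t) = 0.
Solve for u:
  Using separation of variables u = X(s)T(t):
  Eigenfunctions: sin(ns), n = 1, 2, 3, ...
  General solution: u(s, t) = Σ [A_n cos(n t) + B_n sin(n t)] sin(ns)
  From u(s,0) = 2sin(2s) + sin(4s): A_2=2, A_4=1. From u_t(s,0) = 6sin(3s), using u_t(s,0) = Σ ω_n B_n sin(ns) with ω_n = n: B_3 = 6/3 = 2.
Hence u(s,t) = 2sin(2s)cos(2t) + 2sin(3s)sin(3t) + sin(4s)cos(4t).
Transform back: w(s,t) = exp(-s)u(s,t).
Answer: w(s, t) = 2exp(-s)sin(2s)cos(2t) + 2exp(-s)sin(3s)sin(3t) + exp(-s)sin(4s)cos(4t)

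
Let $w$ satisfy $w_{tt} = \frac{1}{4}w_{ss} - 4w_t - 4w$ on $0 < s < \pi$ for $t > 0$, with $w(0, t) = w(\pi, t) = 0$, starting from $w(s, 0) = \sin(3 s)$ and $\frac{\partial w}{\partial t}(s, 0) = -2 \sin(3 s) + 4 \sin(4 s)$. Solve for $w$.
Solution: Substitute $w = e^{-2t}u$.
Then $w_t = e^{-2t}(u_t - 2u)$, $w_{tt} = e^{-2t}(u_{tt} - 4u_t + 4u)$, $w_{ss} = e^{-2t}u_{ss}$; substituting and dividing by $e^{-2t}$, the lower-order terms cancel: $u_{tt} = \frac{1}{4}u_{ss}$ (standard wave equation).
Data for $u$: $u(s,0) = w(s,0) = \sin(3 s)$; $u_t(s,0) = w_t(s,0) + 2w(s,0) = 4 \sin(4 s)$. The boundary conditions carry over: $u(0,t) = u(\pi,t) = 0$.
Separating variables: $u = \sum [A_n \cos(\omega_n t) + B_n \sin(\omega_n t)] \sin(ns)$, $\omega_n = n/2$. From ICs ($B_n$ = velocity coefficient / $\omega_n$): $A_3=1, B_4=2$.
So $u(s,t) = \sin(3 s) \cos(3 t/2) + 2 \sin(4 s) \sin(2 t)$, and $w(s,t) = e^{-2t}u(s,t)$.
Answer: $w(s, t) = e^{-2 t} \sin(3 s) \cos(3 t/2) + 2 e^{-2 t} \sin(4 s) \sin(2 t)$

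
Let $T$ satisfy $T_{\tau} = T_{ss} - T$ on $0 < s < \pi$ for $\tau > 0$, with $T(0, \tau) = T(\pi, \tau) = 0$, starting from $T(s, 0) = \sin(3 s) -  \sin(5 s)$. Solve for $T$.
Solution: Substitute $T = e^{-\tau}u$.
Then $T_{\tau} = e^{-\tau}(u_{\tau} - u)$, $T_{ss} = e^{-\tau}u_{ss}$; substituting and dividing by $e^{-\tau}$, the lower-order terms cancel: $u_{\tau} = u_{ss}$ (standard heat equation).
Data for $u$: $u(s,0) = T(s,0) = \sin(3 s) - \sin(5 s)$. The boundary conditions carry over: $u(0,\tau) = u(\pi,\tau) = 0$.
Separating variables: $u = \sum c_n e^{-n^2\tau} \sin(ns)$. From $u(s,0) = \sin(3 s) - \sin(5 s)$: $c_3=1, c_5=-1$.
So $u(s,\tau) = e^{-9 \tau} \sin(3 s) - e^{-25 \tau} \sin(5 s)$, and $T(s,\tau) = e^{-\tau}u(s,\tau)$.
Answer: $T(s, \tau) = e^{-10 \tau} \sin(3 s) -  e^{-26 \tau} \sin(5 s)$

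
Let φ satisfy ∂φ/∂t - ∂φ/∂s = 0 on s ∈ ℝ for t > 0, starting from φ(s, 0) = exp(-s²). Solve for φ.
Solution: By method of characteristics (waves move left with speed 1):
Along characteristics s + t = const, φ is constant, so φ(s,t) = f(s + t) with f = φ(·, 0).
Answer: φ(s, t) = exp(-(s + t)²)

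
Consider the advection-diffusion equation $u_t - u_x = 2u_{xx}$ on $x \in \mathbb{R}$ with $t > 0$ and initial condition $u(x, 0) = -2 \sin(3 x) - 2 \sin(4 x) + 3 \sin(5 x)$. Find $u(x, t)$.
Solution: Change to a moving frame: let $\eta = x + t$, $\sigma = t$ and write $u(x,t) = w(\eta,\sigma)$.
By the chain rule $u_t = w_{\sigma} + w_{\eta}$, $u_x = w_{\eta}$, $u_{xx} = w_{\eta\eta}$.
Then $u_t - u_x = w_{\sigma}$: the advection term cancels and the PDE becomes the heat equation $w_{\sigma} = 2w_{\eta\eta}$ on $\eta \in \mathbb{R}$.
Initial data: $w(\eta,0) = u(\eta,0) = -2 \sin(3 \eta) - 2 \sin(4 \eta) + 3 \sin(5 \eta)$.
On $\eta \in \mathbb{R}$ each mode satisfies $(\sin(n\eta))'' = -n^2 \sin(n\eta)$, so $e^{-2n^2\sigma} \sin(n\eta)$ solves the heat equation; by superposition $w(\eta,\sigma) = \sum c_n e^{-2n^2\sigma} \sin(n\eta)$.
Reading off the coefficients: $c_3=-2, c_4=-2, c_5=3$, so $w(\eta,\sigma) = -2 e^{-18 \sigma} \sin(3 \eta) - 2 e^{-32 \sigma} \sin(4 \eta) + 3 e^{-50 \sigma} \sin(5 \eta)$.
Substituting back $\eta = x + t$, $\sigma = t$: $u(x,t) = w(x + t, t)$.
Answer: $u(x, t) = -2 e^{-18 t} \sin(3 t + 3 x) - 2 e^{-32 t} \sin(4 t + 4 x) + 3 e^{-50 t} \sin(5 t + 5 x)$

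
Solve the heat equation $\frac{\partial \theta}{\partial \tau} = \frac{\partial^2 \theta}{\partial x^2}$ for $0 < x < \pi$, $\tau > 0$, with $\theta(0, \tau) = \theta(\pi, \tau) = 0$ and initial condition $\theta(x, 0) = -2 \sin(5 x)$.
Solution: Using separation of variables $\theta = X(x)G(\tau)$:
Eigenfunctions: $\sin(nx)$, $n = 1, 2, 3, \ldots$
General solution: $\theta(x, \tau) = \sum c_n \sin(nx) e^{-n^2 \tau}$
Matching $\theta(x,0) = -2 \sin(5 x)$ term by term: $c_5=-2$.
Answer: $\theta(x, \tau) = -2 e^{-25 \tau} \sin(5 x)$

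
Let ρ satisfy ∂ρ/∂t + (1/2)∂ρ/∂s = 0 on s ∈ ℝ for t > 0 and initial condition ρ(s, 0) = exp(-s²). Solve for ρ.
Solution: By method of characteristics (waves move right with speed 1/2):
Along characteristics s - (1/2)t = const, ρ is constant, so ρ(s,t) = f(s - (1/2)t) with f = ρ(·, 0).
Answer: ρ(s, t) = exp(-(s - t/2)²)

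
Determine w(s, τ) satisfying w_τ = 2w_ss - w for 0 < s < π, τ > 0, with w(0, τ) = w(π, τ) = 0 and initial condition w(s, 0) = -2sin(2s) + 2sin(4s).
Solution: Substitute w = exp(-τ)u, i.e. u = exp(τ)w.
By the product rule, w_τ = exp(-τ)(u_τ - u), w_ss = exp(-τ)u_ss.
Substituting into the PDE and dividing by exp(-τ): u_τ - u = 2u_ss - u.
The lower-order terms cancel, leaving the standard heat equation u_τ = 2u_ss.
Initial data for u: u(s,0) = w(s,0) = -2sin(2s) + 2sin(4s). The boundary conditions carry over: u(0,τ) = u(π,τ) = 0.
Solve for u:
  Using separation of variables u = X(s)T(τ):
  Eigenfunctions: sin(ns), n = 1, 2, 3, ...
  General solution: u(s, τ) = Σ c_n sin(ns) exp(-2n² τ)
  Matching u(s,0) = -2sin(2s) + 2sin(4s) term by term: c_2=-2, c_4=2.
Hence u(s,τ) = -2exp(-8τ)sin(2s) + 2exp(-32τ)sin(4s).
Transform back: w(s,τ) = exp(-τ)u(s,τ).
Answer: w(s, τ) = -2exp(-9τ)sin(2s) + 2exp(-33τ)sin(4s)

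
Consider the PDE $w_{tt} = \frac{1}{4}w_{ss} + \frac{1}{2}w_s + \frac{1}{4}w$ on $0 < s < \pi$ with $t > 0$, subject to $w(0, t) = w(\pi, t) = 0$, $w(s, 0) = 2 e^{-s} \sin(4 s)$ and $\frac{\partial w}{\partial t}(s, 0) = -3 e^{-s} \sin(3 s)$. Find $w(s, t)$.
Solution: Substitute $w = e^{-s}u$, i.e. $u = e^{s}w$.
By the product rule, $w_s = e^{-s}(u_s - u)$, $w_{ss} = e^{-s}(u_{ss} - 2u_s + u)$, $w_{tt} = e^{-s}u_{tt}$.
Substituting into the PDE and dividing by $e^{-s}$: $u_{tt} = \frac{1}{4}(u_{ss} - 2u_s + u) + \frac{1}{2}(u_s - u) + \frac{1}{4}u$.
The lower-order terms cancel, leaving the standard wave equation $u_{tt} = \frac{1}{4}u_{ss}$.
Initial data for $u$: $u(s,0) = e^{s}w(s,0) = 2 \sin(4 s)$; $u_t(s,0) = e^{s}w_t(s,0) = -3 \sin(3 s)$. The boundary conditions carry over: $u(0,t) = u(\pi,t) = 0$.
Solve for $u$:
  Using separation of variables $u = X(s)T(t)$:
  Eigenfunctions: $\sin(ns)$, $n = 1, 2, 3, \ldots$
  General solution: $u(s, t) = \sum [A_n \cos(n t/2) + B_n \sin(n t/2)] \sin(ns)$
  From $u(s,0) = 2 \sin(4 s)$: $A_4=2$. From $u_t(s,0) = -3 \sin(3 s)$, using $u_t(s,0) = \sum \omega_n B_n \sin(ns)$ with $\omega_n = n/2$: $B_3 = (-3)/(3/2) = -2$.
Hence $u(s,t) = -2 \sin(3 s) \sin(3 t/2) + 2 \sin(4 s) \cos(2 t)$.
Transform back: $w(s,t) = e^{-s}u(s,t)$.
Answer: $w(s, t) = -2 e^{-s} \sin(3 s) \sin(3 t/2) + 2 e^{-s} \sin(4 s) \cos(2 t)$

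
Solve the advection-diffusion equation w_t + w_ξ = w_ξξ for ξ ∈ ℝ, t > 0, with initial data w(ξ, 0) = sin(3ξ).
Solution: Moving frame: η = ξ - t, σ = t, w = u(η,σ), so w_t = u_σ - u_η and w_ξξ = u_ηη.
Hence w_t + w_ξ = u_σ and the PDE becomes the heat equation u_σ = u_ηη on η ∈ ℝ.
Initial data: u(η,0) = w(η,0) = sin(3η). Each mode sin(nη) decays as exp(-n²σ) on ℝ, so u(η,σ) = Σ c_n exp(-n²σ) sin(nη) with c_3=1: u(η,σ) = exp(-9σ)sin(3η).
Substituting back: w(ξ,t) = u(ξ - t, t).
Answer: w(ξ, t) = -exp(-9t)sin(3t - 3ξ)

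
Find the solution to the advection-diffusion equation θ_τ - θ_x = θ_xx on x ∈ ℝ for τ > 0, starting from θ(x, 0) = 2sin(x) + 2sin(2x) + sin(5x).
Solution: Change to a moving frame: let η = x + τ, σ = τ and write θ(x,τ) = u(η,σ).
By the chain rule θ_τ = u_σ + u_η, θ_x = u_η, θ_xx = u_ηη.
Then θ_τ - θ_x = u_σ: the advection term cancels and the PDE becomes the heat equation u_σ = u_ηη on η ∈ ℝ.
Initial data: u(η,0) = θ(η,0) = 2sin(η) + 2sin(2η) + sin(5η).
On η ∈ ℝ each mode satisfies (sin(nη))″ = -n² sin(nη), so exp(-n²σ) sin(nη) solves the heat equation; by superposition u(η,σ) = Σ c_n exp(-n²σ) sin(nη).
Reading off the coefficients: c_1=2, c_2=2, c_5=1, so u(η,σ) = 2exp(-σ)sin(η) + 2exp(-4σ)sin(2η) + exp(-25σ)sin(5η).
Substituting back η = x + τ, σ = τ: θ(x,τ) = u(x + τ, τ).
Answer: θ(x, τ) = 2exp(-τ)sin(x + τ) + 2exp(-4τ)sin(2x + 2τ) + exp(-25τ)sin(5x + 5τ)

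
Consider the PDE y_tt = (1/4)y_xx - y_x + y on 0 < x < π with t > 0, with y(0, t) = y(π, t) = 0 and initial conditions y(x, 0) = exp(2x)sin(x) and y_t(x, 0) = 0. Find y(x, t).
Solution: Substitute y = exp(2x)u.
Then y_x = exp(2x)(u_x + 2u), y_xx = exp(2x)(u_xx + 4u_x + 4u), y_tt = exp(2x)u_tt; substituting and dividing by exp(2x), the lower-order terms cancel: u_tt = (1/4)u_xx (standard wave equation).
Data for u: u(x,0) = exp(-2x)y(x,0) = sin(x); u_t(x,0) = exp(-2x)y_t(x,0) = 0. The boundary conditions carry over: u(0,t) = u(π,t) = 0.
Separating variables: u = Σ [A_n cos(ω_n t) + B_n sin(ω_n t)] sin(nx), ω_n = n/2. From ICs: A_1=1.
So u(x,t) = sin(x)cos(t/2), and y(x,t) = exp(2x)u(x,t).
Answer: y(x, t) = exp(2x)sin(x)cos(t/2)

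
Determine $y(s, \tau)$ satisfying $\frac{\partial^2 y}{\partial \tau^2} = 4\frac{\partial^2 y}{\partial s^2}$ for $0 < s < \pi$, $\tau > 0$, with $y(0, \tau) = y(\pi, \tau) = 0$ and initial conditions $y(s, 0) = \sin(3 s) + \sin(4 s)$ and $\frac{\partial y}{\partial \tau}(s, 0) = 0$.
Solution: Using separation of variables $y = X(s)T(\tau)$:
Eigenfunctions: $\sin(ns)$, $n = 1, 2, 3, \ldots$
General solution: $y(s, \tau) = \sum [A_n \cos(2n \tau) + B_n \sin(2n \tau)] \sin(ns)$
From $y(s,0) = \sin(3 s) + \sin(4 s)$: $A_3=1, A_4=1$. From $y_{\tau}(s,0) = 0$: all $B_n = 0$.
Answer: $y(s, \tau) = \sin(3 s) \cos(6 \tau) + \sin(4 s) \cos(8 \tau)$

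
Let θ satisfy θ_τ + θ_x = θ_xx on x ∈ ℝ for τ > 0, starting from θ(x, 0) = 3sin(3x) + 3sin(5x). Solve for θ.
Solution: Moving frame: η = x - τ, σ = τ, θ = u(η,σ), so θ_τ = u_σ - u_η and θ_xx = u_ηη.
Hence θ_τ + θ_x = u_σ and the PDE becomes the heat equation u_σ = u_ηη on η ∈ ℝ.
Initial data: u(η,0) = θ(η,0) = 3sin(3η) + 3sin(5η). Each mode sin(nη) decays as exp(-n²σ) on ℝ, so u(η,σ) = Σ c_n exp(-n²σ) sin(nη) with c_3=3, c_5=3: u(η,σ) = 3exp(-9σ)sin(3η) + 3exp(-25σ)sin(5η).
Substituting back: θ(x,τ) = u(x - τ, τ).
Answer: θ(x, τ) = 3exp(-9τ)sin(3x - 3τ) + 3exp(-25τ)sin(5x - 5τ)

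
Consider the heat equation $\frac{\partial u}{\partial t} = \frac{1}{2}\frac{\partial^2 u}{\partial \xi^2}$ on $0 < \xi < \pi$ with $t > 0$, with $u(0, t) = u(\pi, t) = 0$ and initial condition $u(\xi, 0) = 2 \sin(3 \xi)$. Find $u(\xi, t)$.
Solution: Separating variables: $u = \sum c_n e^{-n^2t/2} \sin(n\xi)$. From $u(\xi,0) = 2 \sin(3 \xi)$: $c_3=2$.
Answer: $u(\xi, t) = 2 e^{-9 t/2} \sin(3 \xi)$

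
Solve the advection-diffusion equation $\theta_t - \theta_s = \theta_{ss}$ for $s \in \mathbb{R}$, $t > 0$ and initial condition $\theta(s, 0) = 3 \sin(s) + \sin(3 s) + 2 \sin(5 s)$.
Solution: Moving frame: $\eta = s + t$, $\sigma = t$, $\theta = u(\eta,\sigma)$, so $\theta_t = u_{\sigma} + u_{\eta}$ and $\theta_{ss} = u_{\eta\eta}$.
Hence $\theta_t - \theta_s = u_{\sigma}$ and the PDE becomes the heat equation $u_{\sigma} = u_{\eta\eta}$ on $\eta \in \mathbb{R}$.
Initial data: $u(\eta,0) = \theta(\eta,0) = 3 \sin(\eta) + \sin(3 \eta) + 2 \sin(5 \eta)$. Each mode $\sin(n\eta)$ decays as $e^{-n^2\sigma}$ on $\mathbb{R}$, so $u(\eta,\sigma) = \sum c_n e^{-n^2\sigma} \sin(n\eta)$ with $c_1=3, c_3=1, c_5=2$: $u(\eta,\sigma) = 3 e^{-\sigma} \sin(\eta) + e^{-9 \sigma} \sin(3 \eta) + 2 e^{-25 \sigma} \sin(5 \eta)$.
Substituting back: $\theta(s,t) = u(s + t, t)$.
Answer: $\theta(s, t) = 3 e^{-t} \sin(s + t) + e^{-9 t} \sin(3 s + 3 t) + 2 e^{-25 t} \sin(5 s + 5 t)$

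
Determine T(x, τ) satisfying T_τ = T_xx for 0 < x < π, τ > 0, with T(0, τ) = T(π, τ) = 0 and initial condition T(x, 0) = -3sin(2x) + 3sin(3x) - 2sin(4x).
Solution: Separating variables: T = Σ c_n exp(-n²τ) sin(nx). From T(x,0) = -3sin(2x) + 3sin(3x) - 2sin(4x): c_2=-3, c_3=3, c_4=-2.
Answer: T(x, τ) = -3exp(-4τ)sin(2x) + 3exp(-9τ)sin(3x) - 2exp(-16τ)sin(4x)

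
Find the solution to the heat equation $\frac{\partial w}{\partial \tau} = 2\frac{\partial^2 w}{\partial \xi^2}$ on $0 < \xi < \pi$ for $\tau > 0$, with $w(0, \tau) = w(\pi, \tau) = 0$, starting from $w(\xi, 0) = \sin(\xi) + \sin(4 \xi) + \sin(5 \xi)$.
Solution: Using separation of variables $w = X(\xi)T(\tau)$:
Eigenfunctions: $\sin(n\xi)$, $n = 1, 2, 3, \ldots$
General solution: $w(\xi, \tau) = \sum c_n \sin(n\xi) e^{-2n^2 \tau}$
Matching $w(\xi,0) = \sin(\xi) + \sin(4 \xi) + \sin(5 \xi)$ term by term: $c_1=1, c_4=1, c_5=1$.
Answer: $w(\xi, \tau) = e^{-2 \tau} \sin(\xi) + e^{-32 \tau} \sin(4 \xi) + e^{-50 \tau} \sin(5 \xi)$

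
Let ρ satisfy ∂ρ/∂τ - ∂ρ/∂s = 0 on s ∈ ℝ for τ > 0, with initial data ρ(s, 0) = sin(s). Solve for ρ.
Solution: By characteristics (ds/dτ = -1), ρ(s,τ) = f(s + τ) with f = ρ(·, 0).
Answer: ρ(s, τ) = sin(s + τ)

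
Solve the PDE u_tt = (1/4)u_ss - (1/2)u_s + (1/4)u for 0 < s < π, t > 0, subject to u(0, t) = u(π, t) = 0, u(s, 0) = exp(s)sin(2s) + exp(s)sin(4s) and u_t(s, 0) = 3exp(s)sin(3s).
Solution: Substitute u = exp(s)w, i.e. w = exp(-s)u.
By the product rule, u_s = exp(s)(w_s + w), u_ss = exp(s)(w_ss + 2w_s + w), u_tt = exp(s)w_tt.
Substituting into the PDE and dividing by exp(s): w_tt = (1/4)(w_ss + 2w_s + w) - (1/2)(w_s + w) + (1/4)w.
The lower-order terms cancel, leaving the standard wave equation w_tt = (1/4)w_ss.
Initial data for w: w(s,0) = exp(-s)u(s,0) = sin(2s) + sin(4s); w_t(s,0) = exp(-s)u_t(s,0) = 3sin(3s). The boundary conditions carry over: w(0,t) = w(π,t) = 0.
Solve for w:
  Using separation of variables w = X(s)T(t):
  Eigenfunctions: sin(ns), n = 1, 2, 3, ...
  General solution: w(s, t) = Σ [A_n cos(n t/2) + B_n sin(n t/2)] sin(ns)
  From w(s,0) = sin(2s) + sin(4s): A_2=1, A_4=1. From w_t(s,0) = 3sin(3s), using w_t(s,0) = Σ ω_n B_n sin(ns) with ω_n = n/2: B_3 = 3/(3/2) = 2.
Hence w(s,t) = sin(2s)cos(t) + 2sin(3s)sin(3t/2) + sin(4s)cos(2t).
Transform back: u(s,t) = exp(s)w(s,t).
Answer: u(s, t) = exp(s)sin(2s)cos(t) + 2exp(s)sin(3s)sin(3t/2) + exp(s)sin(4s)cos(2t)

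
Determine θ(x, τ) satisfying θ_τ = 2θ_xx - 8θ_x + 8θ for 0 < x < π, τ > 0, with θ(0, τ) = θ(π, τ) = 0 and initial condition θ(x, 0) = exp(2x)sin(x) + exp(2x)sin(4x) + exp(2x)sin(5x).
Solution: Substitute θ = exp(2x)u, i.e. u = exp(-2x)θ.
By the product rule, θ_x = exp(2x)(u_x + 2u), θ_xx = exp(2x)(u_xx + 4u_x + 4u), θ_τ = exp(2x)u_τ.
Substituting into the PDE and dividing by exp(2x): u_τ = 2(u_xx + 4u_x + 4u) - 8(u_x + 2u) + 8u.
The lower-order terms cancel, leaving the standard heat equation u_τ = 2u_xx.
Initial data for u: u(x,0) = exp(-2x)θ(x,0) = sin(x) + sin(4x) + sin(5x). The boundary conditions carry over: u(0,τ) = u(π,τ) = 0.
Solve for u:
  Using separation of variables u = X(x)G(τ):
  Eigenfunctions: sin(nx), n = 1, 2, 3, ...
  General solution: u(x, τ) = Σ c_n sin(nx) exp(-2n² τ)
  Matching u(x,0) = sin(x) + sin(4x) + sin(5x) term by term: c_1=1, c_4=1, c_5=1.
Hence u(x,τ) = exp(-2τ)sin(x) + exp(-32τ)sin(4x) + exp(-50τ)sin(5x).
Transform back: θ(x,τ) = exp(2x)u(x,τ).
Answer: θ(x, τ) = exp(2x)exp(-2τ)sin(x) + exp(2x)exp(-32τ)sin(4x) + exp(2x)exp(-50τ)sin(5x)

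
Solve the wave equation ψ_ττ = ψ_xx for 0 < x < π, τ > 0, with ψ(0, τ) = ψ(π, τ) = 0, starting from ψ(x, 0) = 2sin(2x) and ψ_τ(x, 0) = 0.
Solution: Using separation of variables ψ = X(x)T(τ):
Eigenfunctions: sin(nx), n = 1, 2, 3, ...
General solution: ψ(x, τ) = Σ [A_n cos(n τ) + B_n sin(n τ)] sin(nx)
From ψ(x,0) = 2sin(2x): A_2=2. From ψ_τ(x,0) = 0: all B_n = 0.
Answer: ψ(x, τ) = 2sin(2x)cos(2τ)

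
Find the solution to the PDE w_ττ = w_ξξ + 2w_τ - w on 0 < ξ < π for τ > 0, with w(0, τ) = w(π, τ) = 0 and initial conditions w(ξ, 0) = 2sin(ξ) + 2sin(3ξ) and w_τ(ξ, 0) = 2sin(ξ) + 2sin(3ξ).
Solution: Substitute w = exp(τ)u, i.e. u = exp(-τ)w.
By the product rule, w_τ = exp(τ)(u_τ + u), w_ττ = exp(τ)(u_ττ + 2u_τ + u), w_ξξ = exp(τ)u_ξξ.
Substituting into the PDE and dividing by exp(τ): u_ττ + 2u_τ + u = u_ξξ + 2(u_τ + u) - u.
The lower-order terms cancel, leaving the standard wave equation u_ττ = u_ξξ.
Initial data for u: u(ξ,0) = w(ξ,0) = 2sin(ξ) + 2sin(3ξ); u_τ(ξ,0) = w_τ(ξ,0) - w(ξ,0) = 0. The boundary conditions carry over: u(0,τ) = u(π,τ) = 0.
Solve for u:
  Using separation of variables u = X(ξ)T(τ):
  Eigenfunctions: sin(nξ), n = 1, 2, 3, ...
  General solution: u(ξ, τ) = Σ [A_n cos(n τ) + B_n sin(n τ)] sin(nξ)
  From u(ξ,0) = 2sin(ξ) + 2sin(3ξ): A_1=2, A_3=2. From u_τ(ξ,0) = 0: all B_n = 0.
Hence u(ξ,τ) = 2sin(ξ)cos(τ) + 2sin(3ξ)cos(3τ).
Transform back: w(ξ,τ) = exp(τ)u(ξ,τ).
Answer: w(ξ, τ) = 2exp(τ)sin(ξ)cos(τ) + 2exp(τ)sin(3ξ)cos(3τ)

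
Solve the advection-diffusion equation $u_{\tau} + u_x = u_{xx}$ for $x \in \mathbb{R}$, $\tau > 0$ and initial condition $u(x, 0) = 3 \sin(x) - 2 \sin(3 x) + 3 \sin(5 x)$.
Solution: Moving frame: $\eta = x - \tau$, $\sigma = \tau$, $u = w(\eta,\sigma)$, so $u_{\tau} = w_{\sigma} - w_{\eta}$ and $u_{xx} = w_{\eta\eta}$.
Hence $u_{\tau} + u_x = w_{\sigma}$ and the PDE becomes the heat equation $w_{\sigma} = w_{\eta\eta}$ on $\eta \in \mathbb{R}$.
Initial data: $w(\eta,0) = u(\eta,0) = 3 \sin(\eta) - 2 \sin(3 \eta) + 3 \sin(5 \eta)$. Each mode $\sin(n\eta)$ decays as $e^{-n^2\sigma}$ on $\mathbb{R}$, so $w(\eta,\sigma) = \sum c_n e^{-n^2\sigma} \sin(n\eta)$ with $c_1=3, c_3=-2, c_5=3$: $w(\eta,\sigma) = 3 e^{-\sigma} \sin(\eta) - 2 e^{-9 \sigma} \sin(3 \eta) + 3 e^{-25 \sigma} \sin(5 \eta)$.
Substituting back: $u(x,\tau) = w(x - \tau, \tau)$.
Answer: $u(x, \tau) = -3 e^{-\tau} \sin(\tau - x) + 2 e^{-9 \tau} \sin(3 \tau - 3 x) - 3 e^{-25 \tau} \sin(5 \tau - 5 x)$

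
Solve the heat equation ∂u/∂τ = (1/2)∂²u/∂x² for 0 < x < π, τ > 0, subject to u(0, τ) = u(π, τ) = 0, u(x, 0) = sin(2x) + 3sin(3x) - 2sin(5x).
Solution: Separating variables: u = Σ c_n exp(-n²τ/2) sin(nx). From u(x,0) = sin(2x) + 3sin(3x) - 2sin(5x): c_2=1, c_3=3, c_5=-2.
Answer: u(x, τ) = exp(-2τ)sin(2x) + 3exp(-9τ/2)sin(3x) - 2exp(-25τ/2)sin(5x)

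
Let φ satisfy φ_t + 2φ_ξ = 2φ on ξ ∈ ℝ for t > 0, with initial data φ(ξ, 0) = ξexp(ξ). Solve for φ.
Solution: Substitute φ = exp(ξ)u, i.e. u = exp(-ξ)φ.
By the product rule, φ_ξ = exp(ξ)(u_ξ + u), φ_t = exp(ξ)u_t.
Substituting into the PDE and dividing by exp(ξ): u_t + 2(u_ξ + u) = 2u.
The lower-order terms cancel, leaving the standard advection equation u_t + 2u_ξ = 0.
Initial data for u: u(ξ,0) = exp(-ξ)φ(ξ,0) = ξ.
Solve for u:
  By method of characteristics (waves move right with speed 2):
  Along characteristics ξ - 2t = const, u is constant, so u(ξ,t) = f(ξ - 2t) with f = u(·, 0).
Hence u(ξ,t) = -2t + ξ.
Transform back: φ(ξ,t) = exp(ξ)u(ξ,t).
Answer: φ(ξ, t) = -2texp(ξ) + ξexp(ξ)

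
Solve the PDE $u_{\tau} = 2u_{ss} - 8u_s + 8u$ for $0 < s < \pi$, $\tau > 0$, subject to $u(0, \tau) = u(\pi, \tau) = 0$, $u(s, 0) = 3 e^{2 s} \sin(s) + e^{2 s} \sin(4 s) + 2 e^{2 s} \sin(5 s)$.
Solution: Substitute $u = e^{2s}w$.
Then $u_s = e^{2s}(w_s + 2w)$, $u_{ss} = e^{2s}(w_{ss} + 4w_s + 4w)$, $u_{\tau} = e^{2s}w_{\tau}$; substituting and dividing by $e^{2s}$, the lower-order terms cancel: $w_{\tau} = 2w_{ss}$ (standard heat equation).
Data for $w$: $w(s,0) = e^{-2s}u(s,0) = 3 \sin(s) + \sin(4 s) + 2 \sin(5 s)$. The boundary conditions carry over: $w(0,\tau) = w(\pi,\tau) = 0$.
Separating variables: $w = \sum c_n e^{-2n^2\tau} \sin(ns)$. From $w(s,0) = 3 \sin(s) + \sin(4 s) + 2 \sin(5 s)$: $c_1=3, c_4=1, c_5=2$.
So $w(s,\tau) = 3 e^{-2 \tau} \sin(s) + e^{-32 \tau} \sin(4 s) + 2 e^{-50 \tau} \sin(5 s)$, and $u(s,\tau) = e^{2s}w(s,\tau)$.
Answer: $u(s, \tau) = 3 e^{-2 \tau} e^{2 s} \sin(s) + e^{-32 \tau} e^{2 s} \sin(4 s) + 2 e^{-50 \tau} e^{2 s} \sin(5 s)$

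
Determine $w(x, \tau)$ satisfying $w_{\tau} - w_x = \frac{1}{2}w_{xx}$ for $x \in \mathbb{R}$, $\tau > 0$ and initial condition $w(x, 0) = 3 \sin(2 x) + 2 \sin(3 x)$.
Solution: Change to a moving frame: let $\eta = x + \tau$, $\sigma = \tau$ and write $w(x,\tau) = u(\eta,\sigma)$.
By the chain rule $w_{\tau} = u_{\sigma} + u_{\eta}$, $w_x = u_{\eta}$, $w_{xx} = u_{\eta\eta}$.
Then $w_{\tau} - w_x = u_{\sigma}$: the advection term cancels and the PDE becomes the heat equation $u_{\sigma} = \frac{1}{2}u_{\eta\eta}$ on $\eta \in \mathbb{R}$.
Initial data: $u(\eta,0) = w(\eta,0) = 3 \sin(2 \eta) + 2 \sin(3 \eta)$.
On $\eta \in \mathbb{R}$ each mode satisfies $(\sin(n\eta))'' = -n^2 \sin(n\eta)$, so $e^{-n^2\sigma/2} \sin(n\eta)$ solves the heat equation; by superposition $u(\eta,\sigma) = \sum c_n e^{-n^2\sigma/2} \sin(n\eta)$.
Reading off the coefficients: $c_2=3, c_3=2$, so $u(\eta,\sigma) = 3 e^{-2 \sigma} \sin(2 \eta) + 2 e^{-9 \sigma/2} \sin(3 \eta)$.
Substituting back $\eta = x + \tau$, $\sigma = \tau$: $w(x,\tau) = u(x + \tau, \tau)$.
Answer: $w(x, \tau) = 3 e^{-2 \tau} \sin(2 \tau + 2 x) + 2 e^{-9 \tau/2} \sin(3 \tau + 3 x)$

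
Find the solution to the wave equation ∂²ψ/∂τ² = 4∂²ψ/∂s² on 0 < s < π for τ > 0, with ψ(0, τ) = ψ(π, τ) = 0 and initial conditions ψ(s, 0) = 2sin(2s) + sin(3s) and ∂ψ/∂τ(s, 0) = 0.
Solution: Separating variables: ψ = Σ [A_n cos(ω_n τ) + B_n sin(ω_n τ)] sin(ns), ω_n = 2n. From ICs: A_2=2, A_3=1.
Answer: ψ(s, τ) = 2sin(2s)cos(4τ) + sin(3s)cos(6τ)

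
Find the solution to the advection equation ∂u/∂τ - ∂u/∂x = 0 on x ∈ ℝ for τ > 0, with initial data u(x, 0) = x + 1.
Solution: By characteristics (dx/dτ = -1), u(x,τ) = f(x + τ) with f = u(·, 0).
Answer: u(x, τ) = x + τ + 1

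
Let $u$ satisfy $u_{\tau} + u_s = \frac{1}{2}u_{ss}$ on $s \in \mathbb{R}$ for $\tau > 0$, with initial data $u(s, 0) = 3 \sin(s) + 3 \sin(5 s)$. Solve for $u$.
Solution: Moving frame: $\eta = s - \tau$, $\sigma = \tau$, $u = w(\eta,\sigma)$, so $u_{\tau} = w_{\sigma} - w_{\eta}$ and $u_{ss} = w_{\eta\eta}$.
Hence $u_{\tau} + u_s = w_{\sigma}$ and the PDE becomes the heat equation $w_{\sigma} = \frac{1}{2}w_{\eta\eta}$ on $\eta \in \mathbb{R}$.
Initial data: $w(\eta,0) = u(\eta,0) = 3 \sin(\eta) + 3 \sin(5 \eta)$. Each mode $\sin(n\eta)$ decays as $e^{-n^2\sigma/2}$ on $\mathbb{R}$, so $w(\eta,\sigma) = \sum c_n e^{-n^2\sigma/2} \sin(n\eta)$ with $c_1=3, c_5=3$: $w(\eta,\sigma) = 3 e^{-\sigma/2} \sin(\eta) + 3 e^{-25 \sigma/2} \sin(5 \eta)$.
Substituting back: $u(s,\tau) = w(s - \tau, \tau)$.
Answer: $u(s, \tau) = -3 e^{-\tau/2} \sin(\tau - s) - 3 e^{-25 \tau/2} \sin(5 \tau - 5 s)$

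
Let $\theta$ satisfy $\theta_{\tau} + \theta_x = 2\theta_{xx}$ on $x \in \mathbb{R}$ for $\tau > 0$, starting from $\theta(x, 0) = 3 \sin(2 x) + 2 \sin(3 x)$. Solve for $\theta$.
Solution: Change to a moving frame: let $\eta = x - \tau$, $\sigma = \tau$ and write $\theta(x,\tau) = u(\eta,\sigma)$.
By the chain rule $\theta_{\tau} = u_{\sigma} - u_{\eta}$, $\theta_x = u_{\eta}$, $\theta_{xx} = u_{\eta\eta}$.
Then $\theta_{\tau} + \theta_x = u_{\sigma}$: the advection term cancels and the PDE becomes the heat equation $u_{\sigma} = 2u_{\eta\eta}$ on $\eta \in \mathbb{R}$.
Initial data: $u(\eta,0) = \theta(\eta,0) = 3 \sin(2 \eta) + 2 \sin(3 \eta)$.
On $\eta \in \mathbb{R}$ each mode satisfies $(\sin(n\eta))'' = -n^2 \sin(n\eta)$, so $e^{-2n^2\sigma} \sin(n\eta)$ solves the heat equation; by superposition $u(\eta,\sigma) = \sum c_n e^{-2n^2\sigma} \sin(n\eta)$.
Reading off the coefficients: $c_2=3, c_3=2$, so $u(\eta,\sigma) = 3 e^{-8 \sigma} \sin(2 \eta) + 2 e^{-18 \sigma} \sin(3 \eta)$.
Substituting back $\eta = x - \tau$, $\sigma = \tau$: $\theta(x,\tau) = u(x - \tau, \tau)$.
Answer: $\theta(x, \tau) = -3 e^{-8 \tau} \sin(2 \tau - 2 x) - 2 e^{-18 \tau} \sin(3 \tau - 3 x)$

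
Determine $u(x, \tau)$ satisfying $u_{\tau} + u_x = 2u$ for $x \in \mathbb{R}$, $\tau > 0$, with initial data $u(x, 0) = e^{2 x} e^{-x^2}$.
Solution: Substitute $u = e^{2x}w$, i.e. $w = e^{-2x}u$.
By the product rule, $u_x = e^{2x}(w_x + 2w)$, $u_{\tau} = e^{2x}w_{\tau}$.
Substituting into the PDE and dividing by $e^{2x}$: $w_{\tau} + (w_x + 2w) = 2w$.
The lower-order terms cancel, leaving the standard advection equation $w_{\tau} + w_x = 0$.
Initial data for $w$: $w(x,0) = e^{-2x}u(x,0) = e^{-x^2}$.
Solve for $w$:
  By method of characteristics (waves move right with speed 1):
  Along characteristics $x - \tau =$ const, $w$ is constant, so $w(x,\tau) = f(x - \tau)$ with $f = w( \cdot , 0)$.
Hence $w(x,\tau) = e^{-(x - \tau)^2}$.
Transform back: $u(x,\tau) = e^{2x}w(x,\tau)$.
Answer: $u(x, \tau) = e^{2 x} e^{-(-\tau + x)^2}$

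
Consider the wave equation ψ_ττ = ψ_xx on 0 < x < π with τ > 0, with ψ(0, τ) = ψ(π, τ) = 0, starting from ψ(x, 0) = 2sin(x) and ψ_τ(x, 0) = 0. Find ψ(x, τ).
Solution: Using separation of variables ψ = X(x)T(τ):
Eigenfunctions: sin(nx), n = 1, 2, 3, ...
General solution: ψ(x, τ) = Σ [A_n cos(n τ) + B_n sin(n τ)] sin(nx)
From ψ(x,0) = 2sin(x): A_1=2. From ψ_τ(x,0) = 0: all B_n = 0.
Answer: ψ(x, τ) = 2sin(x)cos(τ)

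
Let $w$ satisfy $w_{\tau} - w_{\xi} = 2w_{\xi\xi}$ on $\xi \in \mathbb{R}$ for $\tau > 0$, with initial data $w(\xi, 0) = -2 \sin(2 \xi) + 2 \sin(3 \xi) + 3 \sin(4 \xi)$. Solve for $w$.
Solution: Change to a moving frame: let $\eta = \xi + \tau$, $\sigma = \tau$ and write $w(\xi,\tau) = u(\eta,\sigma)$.
By the chain rule $w_{\tau} = u_{\sigma} + u_{\eta}$, $w_{\xi} = u_{\eta}$, $w_{\xi\xi} = u_{\eta\eta}$.
Then $w_{\tau} - w_{\xi} = u_{\sigma}$: the advection term cancels and the PDE becomes the heat equation $u_{\sigma} = 2u_{\eta\eta}$ on $\eta \in \mathbb{R}$.
Initial data: $u(\eta,0) = w(\eta,0) = -2 \sin(2 \eta) + 2 \sin(3 \eta) + 3 \sin(4 \eta)$.
On $\eta \in \mathbb{R}$ each mode satisfies $(\sin(n\eta))'' = -n^2 \sin(n\eta)$, so $e^{-2n^2\sigma} \sin(n\eta)$ solves the heat equation; by superposition $u(\eta,\sigma) = \sum c_n e^{-2n^2\sigma} \sin(n\eta)$.
Reading off the coefficients: $c_2=-2, c_3=2, c_4=3$, so $u(\eta,\sigma) = -2 e^{-8 \sigma} \sin(2 \eta) + 2 e^{-18 \sigma} \sin(3 \eta) + 3 e^{-32 \sigma} \sin(4 \eta)$.
Substituting back $\eta = \xi + \tau$, $\sigma = \tau$: $w(\xi,\tau) = u(\xi + \tau, \tau)$.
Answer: $w(\xi, \tau) = -2 e^{-8 \tau} \sin(2 \tau + 2 \xi) + 2 e^{-18 \tau} \sin(3 \tau + 3 \xi) + 3 e^{-32 \tau} \sin(4 \tau + 4 \xi)$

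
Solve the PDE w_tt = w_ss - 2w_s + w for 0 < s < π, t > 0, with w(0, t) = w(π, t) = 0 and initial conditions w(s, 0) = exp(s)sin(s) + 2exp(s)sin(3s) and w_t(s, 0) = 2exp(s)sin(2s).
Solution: Substitute w = exp(s)u, i.e. u = exp(-s)w.
By the product rule, w_s = exp(s)(u_s + u), w_ss = exp(s)(u_ss + 2u_s + u), w_tt = exp(s)u_tt.
Substituting into the PDE and dividing by exp(s): u_tt = (u_ss + 2u_s + u) - 2(u_s + u) + u.
The lower-order terms cancel, leaving the standard wave equation u_tt = u_ss.
Initial data for u: u(s,0) = exp(-s)w(s,0) = sin(s) + 2sin(3s); u_t(s,0) = exp(-s)w_t(s,0) = 2sin(2s). The boundary conditions carry over: u(0,t) = u(π,t) = 0.
Solve for u:
  Using separation of variables u = X(s)T(t):
  Eigenfunctions: sin(ns), n = 1, 2, 3, ...
  General solution: u(s, t) = Σ [A_n cos(n t) + B_n sin(n t)] sin(ns)
  From u(s,0) = sin(s) + 2sin(3s): A_1=1, A_3=2. From u_t(s,0) = 2sin(2s), using u_t(s,0) = Σ ω_n B_n sin(ns) with ω_n = n: B_2 = 2/2 = 1.
Hence u(s,t) = sin(s)cos(t) + sin(2s)sin(2t) + 2sin(3s)cos(3t).
Transform back: w(s,t) = exp(s)u(s,t).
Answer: w(s, t) = exp(s)sin(s)cos(t) + exp(s)sin(2s)sin(2t) + 2exp(s)sin(3s)cos(3t)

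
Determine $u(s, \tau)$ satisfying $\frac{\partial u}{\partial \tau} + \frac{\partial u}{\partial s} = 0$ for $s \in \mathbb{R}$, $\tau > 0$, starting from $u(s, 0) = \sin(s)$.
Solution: By method of characteristics (waves move right with speed 1):
Along characteristics $s - \tau =$ const, $u$ is constant, so $u(s,\tau) = f(s - \tau)$ with $f = u( \cdot , 0)$.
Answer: $u(s, \tau) = - \sin(\tau - s)$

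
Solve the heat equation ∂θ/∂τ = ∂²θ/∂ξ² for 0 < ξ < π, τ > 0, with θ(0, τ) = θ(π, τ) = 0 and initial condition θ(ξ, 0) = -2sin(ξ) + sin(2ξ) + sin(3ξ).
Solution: Separating variables: θ = Σ c_n exp(-n²τ) sin(nξ). From θ(ξ,0) = -2sin(ξ) + sin(2ξ) + sin(3ξ): c_1=-2, c_2=1, c_3=1.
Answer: θ(ξ, τ) = -2exp(-τ)sin(ξ) + exp(-4τ)sin(2ξ) + exp(-9τ)sin(3ξ)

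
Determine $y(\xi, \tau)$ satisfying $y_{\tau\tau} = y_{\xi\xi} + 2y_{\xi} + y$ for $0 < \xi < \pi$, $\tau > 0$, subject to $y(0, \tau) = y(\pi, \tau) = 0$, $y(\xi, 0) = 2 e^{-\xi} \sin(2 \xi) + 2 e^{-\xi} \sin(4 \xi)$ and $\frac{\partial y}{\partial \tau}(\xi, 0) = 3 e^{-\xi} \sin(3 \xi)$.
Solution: Substitute $y = e^{-\xi}u$.
Then $y_{\xi} = e^{-\xi}(u_{\xi} - u)$, $y_{\xi\xi} = e^{-\xi}(u_{\xi\xi} - 2u_{\xi} + u)$, $y_{\tau\tau} = e^{-\xi}u_{\tau\tau}$; substituting and dividing by $e^{-\xi}$, the lower-order terms cancel: $u_{\tau\tau} = u_{\xi\xi}$ (standard wave equation).
Data for $u$: $u(\xi,0) = e^{\xi}y(\xi,0) = 2 \sin(2 \xi) + 2 \sin(4 \xi)$; $u_{\tau}(\xi,0) = e^{\xi}y_{\tau}(\xi,0) = 3 \sin(3 \xi)$. The boundary conditions carry over: $u(0,\tau) = u(\pi,\tau) = 0$.
Separating variables: $u = \sum [A_n \cos(\omega_n \tau) + B_n \sin(\omega_n \tau)] \sin(n\xi)$, $\omega_n = n$. From ICs ($B_n$ = velocity coefficient / $\omega_n$): $A_2=2, A_4=2, B_3=1$.
So $u(\xi,\tau) = 2 \sin(2 \xi) \cos(2 \tau) + \sin(3 \xi) \sin(3 \tau) + 2 \sin(4 \xi) \cos(4 \tau)$, and $y(\xi,\tau) = e^{-\xi}u(\xi,\tau)$.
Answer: $y(\xi, \tau) = e^{-\xi} \sin(3 \tau) \sin(3 \xi) + 2 e^{-\xi} \sin(2 \xi) \cos(2 \tau) + 2 e^{-\xi} \sin(4 \xi) \cos(4 \tau)$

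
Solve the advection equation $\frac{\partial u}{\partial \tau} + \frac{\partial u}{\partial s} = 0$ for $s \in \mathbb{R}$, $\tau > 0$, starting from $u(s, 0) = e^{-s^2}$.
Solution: By method of characteristics (waves move right with speed 1):
Along characteristics $s - \tau =$ const, $u$ is constant, so $u(s,\tau) = f(s - \tau)$ with $f = u( \cdot , 0)$.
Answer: $u(s, \tau) = e^{-(-\tau + s)^2}$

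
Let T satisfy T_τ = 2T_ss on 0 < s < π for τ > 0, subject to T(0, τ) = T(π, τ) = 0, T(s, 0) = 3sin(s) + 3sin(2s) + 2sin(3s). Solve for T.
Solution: Using separation of variables T = X(s)G(τ):
Eigenfunctions: sin(ns), n = 1, 2, 3, ...
General solution: T(s, τ) = Σ c_n sin(ns) exp(-2n² τ)
Matching T(s,0) = 3sin(s) + 3sin(2s) + 2sin(3s) term by term: c_1=3, c_2=3, c_3=2.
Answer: T(s, τ) = 3exp(-2τ)sin(s) + 3exp(-8τ)sin(2s) + 2exp(-18τ)sin(3s)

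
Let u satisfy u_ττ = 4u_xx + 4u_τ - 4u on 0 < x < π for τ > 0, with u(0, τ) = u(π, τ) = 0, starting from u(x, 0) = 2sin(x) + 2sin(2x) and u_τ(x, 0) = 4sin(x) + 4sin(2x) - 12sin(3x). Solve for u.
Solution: Substitute u = exp(2τ)w.
Then u_τ = exp(2τ)(w_τ + 2w), u_ττ = exp(2τ)(w_ττ + 4w_τ + 4w), u_xx = exp(2τ)w_xx; substituting and dividing by exp(2τ), the lower-order terms cancel: w_ττ = 4w_xx (standard wave equation).
Data for w: w(x,0) = u(x,0) = 2sin(x) + 2sin(2x); w_τ(x,0) = u_τ(x,0) - 2u(x,0) = -12sin(3x). The boundary conditions carry over: w(0,τ) = w(π,τ) = 0.
Separating variables: w = Σ [A_n cos(ω_n τ) + B_n sin(ω_n τ)] sin(nx), ω_n = 2n. From ICs (B_n = velocity coefficient / ω_n): A_1=2, A_2=2, B_3=-2.
So w(x,τ) = 2sin(x)cos(2τ) + 2sin(2x)cos(4τ) - 2sin(3x)sin(6τ), and u(x,τ) = exp(2τ)w(x,τ).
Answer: u(x, τ) = 2exp(2τ)sin(x)cos(2τ) + 2exp(2τ)sin(2x)cos(4τ) - 2exp(2τ)sin(3x)sin(6τ)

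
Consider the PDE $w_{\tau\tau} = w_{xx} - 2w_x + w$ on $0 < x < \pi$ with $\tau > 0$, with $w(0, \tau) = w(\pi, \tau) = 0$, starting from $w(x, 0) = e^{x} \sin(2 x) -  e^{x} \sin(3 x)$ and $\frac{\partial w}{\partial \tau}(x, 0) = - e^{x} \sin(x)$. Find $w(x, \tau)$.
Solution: Substitute $w = e^{x}u$.
Then $w_x = e^{x}(u_x + u)$, $w_{xx} = e^{x}(u_{xx} + 2u_x + u)$, $w_{\tau\tau} = e^{x}u_{\tau\tau}$; substituting and dividing by $e^{x}$, the lower-order terms cancel: $u_{\tau\tau} = u_{xx}$ (standard wave equation).
Data for $u$: $u(x,0) = e^{-x}w(x,0) = \sin(2 x) - \sin(3 x)$; $u_{\tau}(x,0) = e^{-x}w_{\tau}(x,0) = - \sin(x)$. The boundary conditions carry over: $u(0,\tau) = u(\pi,\tau) = 0$.
Separating variables: $u = \sum [A_n \cos(\omega_n \tau) + B_n \sin(\omega_n \tau)] \sin(nx)$, $\omega_n = n$. From ICs ($B_n$ = velocity coefficient / $\omega_n$): $A_2=1, A_3=-1, B_1=-1$.
So $u(x,\tau) = - \sin(x) \sin(\tau) + \sin(2 x) \cos(2 \tau) - \sin(3 x) \cos(3 \tau)$, and $w(x,\tau) = e^{x}u(x,\tau)$.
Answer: $w(x, \tau) = - e^{x} \sin(\tau) \sin(x) + e^{x} \sin(2 x) \cos(2 \tau) -  e^{x} \sin(3 x) \cos(3 \tau)$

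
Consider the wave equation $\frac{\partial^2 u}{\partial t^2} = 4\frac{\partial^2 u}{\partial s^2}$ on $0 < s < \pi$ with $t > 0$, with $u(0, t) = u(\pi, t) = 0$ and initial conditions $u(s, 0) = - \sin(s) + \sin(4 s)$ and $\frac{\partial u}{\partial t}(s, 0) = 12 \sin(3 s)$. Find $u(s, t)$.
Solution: Using separation of variables $u = X(s)T(t)$:
Eigenfunctions: $\sin(ns)$, $n = 1, 2, 3, \ldots$
General solution: $u(s, t) = \sum [A_n \cos(2n t) + B_n \sin(2n t)] \sin(ns)$
From $u(s,0) = - \sin(s) + \sin(4 s)$: $A_1=-1, A_4=1$. From $u_t(s,0) = 12 \sin(3 s)$, using $u_t(s,0) = \sum \omega_n B_n \sin(ns)$ with $\omega_n = 2n$: $B_3 = 12/6 = 2$.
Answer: $u(s, t) = - \sin(s) \cos(2 t) + 2 \sin(3 s) \sin(6 t) + \sin(4 s) \cos(8 t)$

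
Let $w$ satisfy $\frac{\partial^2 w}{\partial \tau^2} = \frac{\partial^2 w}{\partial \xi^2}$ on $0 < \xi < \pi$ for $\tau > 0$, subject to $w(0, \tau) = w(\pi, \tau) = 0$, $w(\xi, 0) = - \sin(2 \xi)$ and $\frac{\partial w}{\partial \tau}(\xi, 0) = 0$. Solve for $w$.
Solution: Separating variables: $w = \sum [A_n \cos(\omega_n \tau) + B_n \sin(\omega_n \tau)] \sin(n\xi)$, $\omega_n = n$. From ICs: $A_2=-1$.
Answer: $w(\xi, \tau) = - \sin(2 \xi) \cos(2 \tau)$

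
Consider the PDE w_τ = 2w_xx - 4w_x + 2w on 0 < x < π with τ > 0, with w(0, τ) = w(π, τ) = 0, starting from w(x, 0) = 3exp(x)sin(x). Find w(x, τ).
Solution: Substitute w = exp(x)u.
Then w_x = exp(x)(u_x + u), w_xx = exp(x)(u_xx + 2u_x + u), w_τ = exp(x)u_τ; substituting and dividing by exp(x), the lower-order terms cancel: u_τ = 2u_xx (standard heat equation).
Data for u: u(x,0) = exp(-x)w(x,0) = 3sin(x). The boundary conditions carry over: u(0,τ) = u(π,τ) = 0.
Separating variables: u = Σ c_n exp(-2n²τ) sin(nx). From u(x,0) = 3sin(x): c_1=3.
So u(x,τ) = 3exp(-2τ)sin(x), and w(x,τ) = exp(x)u(x,τ).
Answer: w(x, τ) = 3exp(x)exp(-2τ)sin(x)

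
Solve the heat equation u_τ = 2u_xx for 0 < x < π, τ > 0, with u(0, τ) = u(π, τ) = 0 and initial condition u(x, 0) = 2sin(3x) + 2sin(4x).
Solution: Using separation of variables u = X(x)T(τ):
Eigenfunctions: sin(nx), n = 1, 2, 3, ...
General solution: u(x, τ) = Σ c_n sin(nx) exp(-2n² τ)
Matching u(x,0) = 2sin(3x) + 2sin(4x) term by term: c_3=2, c_4=2.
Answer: u(x, τ) = 2exp(-18τ)sin(3x) + 2exp(-32τ)sin(4x)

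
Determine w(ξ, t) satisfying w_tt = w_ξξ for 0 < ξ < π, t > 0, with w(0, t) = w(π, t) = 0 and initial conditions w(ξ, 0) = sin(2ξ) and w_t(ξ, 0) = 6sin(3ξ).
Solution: Separating variables: w = Σ [A_n cos(ω_n t) + B_n sin(ω_n t)] sin(nξ), ω_n = n. From ICs (B_n = velocity coefficient / ω_n): A_2=1, B_3=2.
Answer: w(ξ, t) = 2sin(3t)sin(3ξ) + sin(2ξ)cos(2t)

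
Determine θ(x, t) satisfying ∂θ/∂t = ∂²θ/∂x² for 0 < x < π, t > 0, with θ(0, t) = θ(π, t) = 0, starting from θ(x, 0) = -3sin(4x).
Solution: Using separation of variables θ = X(x)G(t):
Eigenfunctions: sin(nx), n = 1, 2, 3, ...
General solution: θ(x, t) = Σ c_n sin(nx) exp(-n² t)
Matching θ(x,0) = -3sin(4x) term by term: c_4=-3.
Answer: θ(x, t) = -3exp(-16t)sin(4x)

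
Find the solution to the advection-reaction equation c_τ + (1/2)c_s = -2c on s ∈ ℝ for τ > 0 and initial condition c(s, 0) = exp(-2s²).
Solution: Substitute c = exp(-2τ)u.
Then c_τ = exp(-2τ)(u_τ - 2u), c_s = exp(-2τ)u_s; substituting and dividing by exp(-2τ), the lower-order terms cancel: u_τ + (1/2)u_s = 0 (standard advection equation).
Data for u: u(s,0) = c(s,0) = exp(-2s²).
By characteristics (ds/dτ = 1/2), u(s,τ) = f(s - (1/2)τ) with f = u(·, 0).
So u(s,τ) = exp(-2(s - τ/2)²), and c(s,τ) = exp(-2τ)u(s,τ).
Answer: c(s, τ) = exp(-2τ)exp(-2(s - τ/2)²)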